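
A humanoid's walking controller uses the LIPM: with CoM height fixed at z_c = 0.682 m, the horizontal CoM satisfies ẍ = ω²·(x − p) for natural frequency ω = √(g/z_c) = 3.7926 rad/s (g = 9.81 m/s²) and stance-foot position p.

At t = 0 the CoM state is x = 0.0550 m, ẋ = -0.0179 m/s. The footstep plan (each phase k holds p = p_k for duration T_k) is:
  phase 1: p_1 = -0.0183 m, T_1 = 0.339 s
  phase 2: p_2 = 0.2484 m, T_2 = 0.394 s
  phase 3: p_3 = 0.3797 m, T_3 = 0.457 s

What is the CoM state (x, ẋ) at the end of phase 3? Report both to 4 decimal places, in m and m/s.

phase 1: p=-0.0183, T=0.339, ωT=1.285691, cosh=1.946814, sinh=1.670354; start (x,ẋ)=(0.055000, -0.017900) → end (x,ẋ)=(0.116518, 0.429506)
phase 2: p=0.2484, T=0.394, ωT=1.494284, cosh=2.340278, sinh=2.115869; start (x,ẋ)=(0.116518, 0.429506) → end (x,ẋ)=(0.179378, -0.053143)
phase 3: p=0.3797, T=0.457, ωT=1.733218, cosh=2.917775, sinh=2.741061; start (x,ẋ)=(0.179378, -0.053143) → end (x,ẋ)=(-0.243202, -2.237553)

x = -0.2432, ẋ = -2.2376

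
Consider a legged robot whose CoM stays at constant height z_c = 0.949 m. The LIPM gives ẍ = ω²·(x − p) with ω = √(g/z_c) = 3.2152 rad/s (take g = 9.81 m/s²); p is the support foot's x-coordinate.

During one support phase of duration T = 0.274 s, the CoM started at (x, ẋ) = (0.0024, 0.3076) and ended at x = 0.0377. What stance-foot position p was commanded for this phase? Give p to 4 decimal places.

p = 0.1482

ωT = 3.2152·0.274 = 0.880965; cosh(ωT) = 1.413805, sinh(ωT) = 0.999422
x(T) = p + (x₀−p)·cosh(ωT) + (ẋ₀/ω)·sinh(ωT) ⇒ p·(1 − cosh) = x(T) − x₀·cosh − (ẋ₀/ω)·sinh
numerator   = 0.0377 − (0.0024)·1.413805 − (0.3076/3.2152)·0.999422 = -0.061308
denominator = 1 − 1.413805 = -0.413805
p = -0.061308 / -0.413805 = 0.1482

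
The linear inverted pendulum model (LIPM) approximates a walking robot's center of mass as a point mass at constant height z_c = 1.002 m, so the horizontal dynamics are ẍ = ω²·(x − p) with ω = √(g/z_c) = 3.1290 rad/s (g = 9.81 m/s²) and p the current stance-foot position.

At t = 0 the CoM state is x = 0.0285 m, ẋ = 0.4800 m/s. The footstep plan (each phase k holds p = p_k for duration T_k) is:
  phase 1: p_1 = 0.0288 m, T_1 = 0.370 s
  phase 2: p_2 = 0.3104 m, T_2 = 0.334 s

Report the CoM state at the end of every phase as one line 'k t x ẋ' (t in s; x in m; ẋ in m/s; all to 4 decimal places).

phase 1: p=0.0288, T=0.370, ωT=1.157730, cosh=1.748449, sinh=1.434251; start (x,ẋ)=(0.028500, 0.480000) → end (x,ẋ)=(0.248295, 0.837909)
phase 2: p=0.3104, T=0.334, ωT=1.045086, cosh=1.597652, sinh=1.245991; start (x,ẋ)=(0.248295, 0.837909) → end (x,ẋ)=(0.544839, 1.096558)

1 0.3700 0.2483 0.8379
2 0.7040 0.5448 1.0966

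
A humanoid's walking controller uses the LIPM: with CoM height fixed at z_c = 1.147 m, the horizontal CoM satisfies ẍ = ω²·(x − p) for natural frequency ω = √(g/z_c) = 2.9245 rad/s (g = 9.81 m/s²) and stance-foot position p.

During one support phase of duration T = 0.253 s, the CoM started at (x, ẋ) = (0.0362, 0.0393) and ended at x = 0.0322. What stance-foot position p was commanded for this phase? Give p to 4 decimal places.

ωT = 2.9245·0.253 = 0.739899; cosh(ωT) = 1.286443, sinh(ωT) = 0.809280
x(T) = p + (x₀−p)·cosh(ωT) + (ẋ₀/ω)·sinh(ωT) ⇒ p·(1 − cosh) = x(T) − x₀·cosh − (ẋ₀/ω)·sinh
numerator   = 0.0322 − (0.0362)·1.286443 − (0.0393/2.9245)·0.809280 = -0.025244
denominator = 1 − 1.286443 = -0.286443
p = -0.025244 / -0.286443 = 0.0881

p = 0.0881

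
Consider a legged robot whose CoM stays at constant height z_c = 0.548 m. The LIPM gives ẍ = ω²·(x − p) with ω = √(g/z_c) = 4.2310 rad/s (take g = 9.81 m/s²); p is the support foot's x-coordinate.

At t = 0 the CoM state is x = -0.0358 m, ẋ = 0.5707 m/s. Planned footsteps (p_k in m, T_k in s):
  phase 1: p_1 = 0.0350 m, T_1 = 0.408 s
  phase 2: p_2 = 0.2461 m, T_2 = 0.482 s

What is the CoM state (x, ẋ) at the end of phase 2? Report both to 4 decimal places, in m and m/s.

phase 1: p=0.0350, T=0.408, ωT=1.726248, cosh=2.898740, sinh=2.720789; start (x,ẋ)=(-0.035800, 0.570700) → end (x,ẋ)=(0.196764, 0.839286)
phase 2: p=0.2461, T=0.482, ωT=2.039342, cosh=3.907832, sinh=3.777718; start (x,ẋ)=(0.196764, 0.839286) → end (x,ẋ)=(0.802673, 2.491222)

x = 0.8027, ẋ = 2.4912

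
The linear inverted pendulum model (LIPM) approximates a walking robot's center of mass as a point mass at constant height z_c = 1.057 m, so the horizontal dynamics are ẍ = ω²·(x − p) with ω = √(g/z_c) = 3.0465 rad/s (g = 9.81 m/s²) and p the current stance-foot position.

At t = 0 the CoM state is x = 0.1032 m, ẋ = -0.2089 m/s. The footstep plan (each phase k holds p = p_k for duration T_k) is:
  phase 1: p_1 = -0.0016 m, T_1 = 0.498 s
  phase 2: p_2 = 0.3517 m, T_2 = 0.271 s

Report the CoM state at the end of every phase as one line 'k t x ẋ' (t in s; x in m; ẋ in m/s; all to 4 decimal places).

1 0.4980 0.1000 0.1937
2 0.7690 0.0679 -0.4439

phase 1: p=-0.0016, T=0.498, ωT=1.517157, cosh=2.389290, sinh=2.169955; start (x,ẋ)=(0.103200, -0.208900) → end (x,ẋ)=(0.100003, 0.193686)
phase 2: p=0.3517, T=0.271, ωT=0.825602, cosh=1.360613, sinh=0.922641; start (x,ẋ)=(0.100003, 0.193686) → end (x,ẋ)=(0.067896, -0.443946)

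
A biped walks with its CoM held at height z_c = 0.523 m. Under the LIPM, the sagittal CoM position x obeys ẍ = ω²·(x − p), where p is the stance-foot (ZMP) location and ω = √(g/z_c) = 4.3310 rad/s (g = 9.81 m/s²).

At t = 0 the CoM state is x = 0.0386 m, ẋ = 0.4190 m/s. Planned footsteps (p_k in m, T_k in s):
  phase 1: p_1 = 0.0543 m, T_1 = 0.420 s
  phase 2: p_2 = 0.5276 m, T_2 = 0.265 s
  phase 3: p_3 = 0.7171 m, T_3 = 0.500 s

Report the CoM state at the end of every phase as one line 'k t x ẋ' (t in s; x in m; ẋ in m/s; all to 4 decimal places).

phase 1: p=0.0543, T=0.420, ωT=1.819020, cosh=3.163999, sinh=3.001814; start (x,ẋ)=(0.038600, 0.419000) → end (x,ẋ)=(0.295034, 1.121602)
phase 2: p=0.5276, T=0.265, ωT=1.147715, cosh=1.734173, sinh=1.416812; start (x,ẋ)=(0.295034, 1.121602) → end (x,ẋ)=(0.491203, 0.517977)
phase 3: p=0.7171, T=0.500, ωT=2.165500, cosh=4.416826, sinh=4.302134; start (x,ẋ)=(0.491203, 0.517977) → end (x,ẋ)=(0.233877, -1.921221)

1 0.4200 0.2950 1.1216
2 0.6850 0.4912 0.5180
3 1.1850 0.2339 -1.9212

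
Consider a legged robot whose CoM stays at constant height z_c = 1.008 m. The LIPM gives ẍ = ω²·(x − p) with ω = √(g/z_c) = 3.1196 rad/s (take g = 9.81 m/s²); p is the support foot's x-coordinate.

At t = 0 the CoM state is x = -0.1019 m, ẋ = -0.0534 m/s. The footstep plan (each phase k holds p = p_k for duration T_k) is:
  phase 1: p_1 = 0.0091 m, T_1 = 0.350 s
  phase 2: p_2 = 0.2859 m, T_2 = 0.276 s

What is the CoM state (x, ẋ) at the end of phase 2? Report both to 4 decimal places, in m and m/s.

phase 1: p=0.0091, T=0.350, ωT=1.091860, cosh=1.657702, sinh=1.322110; start (x,ẋ)=(-0.101900, -0.053400) → end (x,ẋ)=(-0.197536, -0.546336)
phase 2: p=0.2859, T=0.276, ωT=0.861010, cosh=1.394141, sinh=0.971406; start (x,ẋ)=(-0.197536, -0.546336) → end (x,ẋ)=(-0.558201, -2.226674)

x = -0.5582, ẋ = -2.2267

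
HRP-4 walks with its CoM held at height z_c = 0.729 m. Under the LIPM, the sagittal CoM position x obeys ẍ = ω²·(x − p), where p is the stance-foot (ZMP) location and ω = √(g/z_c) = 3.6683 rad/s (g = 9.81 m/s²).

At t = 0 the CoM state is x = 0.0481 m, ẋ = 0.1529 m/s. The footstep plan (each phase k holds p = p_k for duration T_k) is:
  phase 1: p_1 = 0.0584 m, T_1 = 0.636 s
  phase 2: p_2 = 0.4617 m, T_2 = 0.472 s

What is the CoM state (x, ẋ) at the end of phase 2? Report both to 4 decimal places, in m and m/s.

phase 1: p=0.0584, T=0.636, ωT=2.333039, cosh=5.203111, sinh=5.106111; start (x,ẋ)=(0.048100, 0.152900) → end (x,ẋ)=(0.217638, 0.602629)
phase 2: p=0.4617, T=0.472, ωT=1.731438, cosh=2.912899, sinh=2.735870; start (x,ẋ)=(0.217638, 0.602629) → end (x,ẋ)=(0.200221, -0.694007)

x = 0.2002, ẋ = -0.6940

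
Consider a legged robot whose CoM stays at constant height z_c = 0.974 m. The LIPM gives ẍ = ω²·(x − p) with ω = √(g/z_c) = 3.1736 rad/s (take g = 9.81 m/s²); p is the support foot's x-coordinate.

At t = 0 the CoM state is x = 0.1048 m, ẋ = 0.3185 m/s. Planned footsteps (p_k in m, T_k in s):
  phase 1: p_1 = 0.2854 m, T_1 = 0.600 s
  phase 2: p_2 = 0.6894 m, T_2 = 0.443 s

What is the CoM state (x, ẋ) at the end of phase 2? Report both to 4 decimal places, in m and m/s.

phase 1: p=0.2854, T=0.600, ωT=1.904160, cosh=3.431357, sinh=3.282409; start (x,ẋ)=(0.104800, 0.318500) → end (x,ẋ)=(-0.004883, -0.788433)
phase 2: p=0.6894, T=0.443, ωT=1.405905, cosh=2.162181, sinh=1.917035; start (x,ẋ)=(-0.004883, -0.788433) → end (x,ẋ)=(-1.288024, -5.928685)

x = -1.2880, ẋ = -5.9287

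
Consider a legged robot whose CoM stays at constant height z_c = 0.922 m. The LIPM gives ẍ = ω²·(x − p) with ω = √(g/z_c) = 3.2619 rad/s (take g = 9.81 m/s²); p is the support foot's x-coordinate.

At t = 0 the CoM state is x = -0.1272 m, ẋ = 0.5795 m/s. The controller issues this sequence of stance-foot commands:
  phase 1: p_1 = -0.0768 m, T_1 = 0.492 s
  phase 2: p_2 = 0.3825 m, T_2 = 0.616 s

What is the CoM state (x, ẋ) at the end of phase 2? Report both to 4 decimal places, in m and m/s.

phase 1: p=-0.0768, T=0.492, ωT=1.604855, cosh=2.589028, sinh=2.388109; start (x,ẋ)=(-0.127200, 0.579500) → end (x,ẋ)=(0.216978, 1.107737)
phase 2: p=0.3825, T=0.616, ωT=2.009330, cosh=3.796200, sinh=3.662122; start (x,ẋ)=(0.216978, 1.107737) → end (x,ẋ)=(0.997796, 2.227950)

x = 0.9978, ẋ = 2.2279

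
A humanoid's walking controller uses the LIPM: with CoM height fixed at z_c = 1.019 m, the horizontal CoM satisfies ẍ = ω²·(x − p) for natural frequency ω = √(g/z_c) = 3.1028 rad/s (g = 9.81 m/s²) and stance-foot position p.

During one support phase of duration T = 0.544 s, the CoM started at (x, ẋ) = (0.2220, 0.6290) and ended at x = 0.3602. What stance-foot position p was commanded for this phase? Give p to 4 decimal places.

ωT = 3.1028·0.544 = 1.687923; cosh(ωT) = 2.796570, sinh(ωT) = 2.611667
x(T) = p + (x₀−p)·cosh(ωT) + (ẋ₀/ω)·sinh(ωT) ⇒ p·(1 − cosh) = x(T) − x₀·cosh − (ẋ₀/ω)·sinh
numerator   = 0.3602 − (0.2220)·2.796570 − (0.6290/3.1028)·2.611667 = -0.790076
denominator = 1 − 2.796570 = -1.796570
p = -0.790076 / -1.796570 = 0.4398

p = 0.4398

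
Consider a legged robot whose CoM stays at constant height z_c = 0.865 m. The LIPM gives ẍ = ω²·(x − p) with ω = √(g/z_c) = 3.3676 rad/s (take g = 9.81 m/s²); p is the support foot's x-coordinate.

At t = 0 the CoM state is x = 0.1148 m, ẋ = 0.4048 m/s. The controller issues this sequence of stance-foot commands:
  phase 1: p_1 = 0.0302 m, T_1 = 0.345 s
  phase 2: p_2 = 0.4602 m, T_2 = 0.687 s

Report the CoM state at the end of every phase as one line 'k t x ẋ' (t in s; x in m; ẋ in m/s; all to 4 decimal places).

phase 1: p=0.0302, T=0.345, ωT=1.161822, cosh=1.754333, sinh=1.441418; start (x,ẋ)=(0.114800, 0.404800) → end (x,ẋ)=(0.351881, 1.120812)
phase 2: p=0.4602, T=0.687, ωT=2.313541, cosh=5.104537, sinh=5.005627; start (x,ẋ)=(0.351881, 1.120812) → end (x,ẋ)=(1.573267, 3.895303)

1 0.3450 0.3519 1.1208
2 1.0320 1.5733 3.8953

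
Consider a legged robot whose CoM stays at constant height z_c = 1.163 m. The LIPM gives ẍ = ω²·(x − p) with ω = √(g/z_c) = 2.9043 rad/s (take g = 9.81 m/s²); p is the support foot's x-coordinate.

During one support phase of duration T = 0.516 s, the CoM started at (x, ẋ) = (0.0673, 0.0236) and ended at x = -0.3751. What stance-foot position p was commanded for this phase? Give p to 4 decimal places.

ωT = 2.9043·0.516 = 1.498619; cosh(ωT) = 2.349471, sinh(ωT) = 2.126032
x(T) = p + (x₀−p)·cosh(ωT) + (ẋ₀/ω)·sinh(ωT) ⇒ p·(1 − cosh) = x(T) − x₀·cosh − (ẋ₀/ω)·sinh
numerator   = -0.3751 − (0.0673)·2.349471 − (0.0236/2.9043)·2.126032 = -0.550495
denominator = 1 − 2.349471 = -1.349471
p = -0.550495 / -1.349471 = 0.4079

p = 0.4079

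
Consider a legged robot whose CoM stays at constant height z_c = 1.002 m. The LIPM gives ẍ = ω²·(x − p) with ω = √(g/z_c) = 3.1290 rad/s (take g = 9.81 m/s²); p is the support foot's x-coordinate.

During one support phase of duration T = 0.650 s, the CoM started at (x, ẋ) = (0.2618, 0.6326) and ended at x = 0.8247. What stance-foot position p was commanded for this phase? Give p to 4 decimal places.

p = 0.3299

ωT = 3.1290·0.650 = 2.033850; cosh(ωT) = 3.887144, sinh(ωT) = 3.756313
x(T) = p + (x₀−p)·cosh(ωT) + (ẋ₀/ω)·sinh(ωT) ⇒ p·(1 − cosh) = x(T) − x₀·cosh − (ẋ₀/ω)·sinh
numerator   = 0.8247 − (0.2618)·3.887144 − (0.6326/3.1290)·3.756313 = -0.952380
denominator = 1 − 3.887144 = -2.887144
p = -0.952380 / -2.887144 = 0.3299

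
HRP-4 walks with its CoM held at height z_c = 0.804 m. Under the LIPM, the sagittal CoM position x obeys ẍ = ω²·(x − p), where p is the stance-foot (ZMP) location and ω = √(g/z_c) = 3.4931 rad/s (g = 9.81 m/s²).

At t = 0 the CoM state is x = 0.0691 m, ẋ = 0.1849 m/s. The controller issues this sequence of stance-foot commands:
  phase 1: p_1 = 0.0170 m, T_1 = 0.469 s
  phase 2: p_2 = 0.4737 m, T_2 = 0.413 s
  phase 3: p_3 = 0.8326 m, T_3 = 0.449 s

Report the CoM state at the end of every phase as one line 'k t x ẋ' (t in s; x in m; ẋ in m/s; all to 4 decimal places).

1 0.4690 0.2872 0.9443
2 0.8820 0.5971 0.8081
3 1.3310 0.7740 0.1350

phase 1: p=0.0170, T=0.469, ωT=1.638264, cosh=2.670272, sinh=2.475955; start (x,ẋ)=(0.069100, 0.184900) → end (x,ẋ)=(0.287181, 0.944334)
phase 2: p=0.4737, T=0.413, ωT=1.442650, cosh=2.234099, sinh=1.997798; start (x,ẋ)=(0.287181, 0.944334) → end (x,ẋ)=(0.597087, 0.808108)
phase 3: p=0.8326, T=0.449, ωT=1.568402, cosh=2.503675, sinh=2.295297; start (x,ẋ)=(0.597087, 0.808108) → end (x,ẋ)=(0.773957, 0.134971)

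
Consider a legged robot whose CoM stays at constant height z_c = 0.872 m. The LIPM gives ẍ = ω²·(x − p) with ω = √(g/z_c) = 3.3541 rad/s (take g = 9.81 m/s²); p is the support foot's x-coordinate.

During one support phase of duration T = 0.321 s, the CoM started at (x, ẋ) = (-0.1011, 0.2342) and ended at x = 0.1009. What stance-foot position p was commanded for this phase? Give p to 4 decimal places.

p = -0.2758

ωT = 3.3541·0.321 = 1.076666; cosh(ωT) = 1.637804, sinh(ωT) = 1.297075
x(T) = p + (x₀−p)·cosh(ωT) + (ẋ₀/ω)·sinh(ωT) ⇒ p·(1 − cosh) = x(T) − x₀·cosh − (ẋ₀/ω)·sinh
numerator   = 0.1009 − (-0.1011)·1.637804 − (0.2342/3.3541)·1.297075 = 0.175914
denominator = 1 − 1.637804 = -0.637804
p = 0.175914 / -0.637804 = -0.2758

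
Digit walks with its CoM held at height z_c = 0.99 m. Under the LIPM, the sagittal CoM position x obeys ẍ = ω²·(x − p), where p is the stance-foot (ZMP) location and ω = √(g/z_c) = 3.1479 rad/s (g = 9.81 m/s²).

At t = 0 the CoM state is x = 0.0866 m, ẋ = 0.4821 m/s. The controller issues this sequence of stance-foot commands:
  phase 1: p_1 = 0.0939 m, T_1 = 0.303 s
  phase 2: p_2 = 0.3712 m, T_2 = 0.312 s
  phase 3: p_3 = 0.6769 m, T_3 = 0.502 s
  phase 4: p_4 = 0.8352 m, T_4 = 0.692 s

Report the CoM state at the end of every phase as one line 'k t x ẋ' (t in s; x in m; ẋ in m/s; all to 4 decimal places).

1 0.3030 0.2523 0.6931
2 0.6150 0.4429 0.6255
3 1.1170 0.5466 -0.1296
4 1.8090 -0.6348 -4.5394

phase 1: p=0.0939, T=0.303, ωT=0.953814, cosh=1.490429, sinh=1.105160; start (x,ẋ)=(0.086600, 0.482100) → end (x,ẋ)=(0.252275, 0.693140)
phase 2: p=0.3712, T=0.312, ωT=0.982145, cosh=1.522342, sinh=1.147835; start (x,ẋ)=(0.252275, 0.693140) → end (x,ẋ)=(0.442898, 0.625487)
phase 3: p=0.6769, T=0.502, ωT=1.580246, cosh=2.531037, sinh=2.325112; start (x,ẋ)=(0.442898, 0.625487) → end (x,ẋ)=(0.546633, -0.129579)
phase 4: p=0.8352, T=0.692, ωT=2.178347, cosh=4.472461, sinh=4.359233; start (x,ẋ)=(0.546633, -0.129579) → end (x,ẋ)=(-0.634847, -4.539380)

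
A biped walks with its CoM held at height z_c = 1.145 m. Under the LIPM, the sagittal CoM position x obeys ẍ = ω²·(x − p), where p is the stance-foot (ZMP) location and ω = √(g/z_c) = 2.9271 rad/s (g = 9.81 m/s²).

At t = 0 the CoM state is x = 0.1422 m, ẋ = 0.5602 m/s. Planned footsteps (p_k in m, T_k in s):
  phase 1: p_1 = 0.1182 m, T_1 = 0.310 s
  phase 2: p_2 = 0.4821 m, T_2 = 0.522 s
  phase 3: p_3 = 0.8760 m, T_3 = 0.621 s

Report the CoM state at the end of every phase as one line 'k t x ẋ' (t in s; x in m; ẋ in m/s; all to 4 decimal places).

1 0.3100 0.3513 0.8800
2 0.8320 0.8266 1.2823
3 1.4530 2.0330 3.6183

phase 1: p=0.1182, T=0.310, ωT=0.907401, cosh=1.440723, sinh=1.037151; start (x,ẋ)=(0.142200, 0.560200) → end (x,ẋ)=(0.351271, 0.879953)
phase 2: p=0.4821, T=0.522, ωT=1.527946, cosh=2.412841, sinh=2.195860; start (x,ẋ)=(0.351271, 0.879953) → end (x,ẋ)=(0.826557, 1.282287)
phase 3: p=0.8760, T=0.621, ωT=1.817729, cosh=3.160126, sinh=2.997732; start (x,ẋ)=(0.826557, 1.282287) → end (x,ẋ)=(2.032984, 3.618346)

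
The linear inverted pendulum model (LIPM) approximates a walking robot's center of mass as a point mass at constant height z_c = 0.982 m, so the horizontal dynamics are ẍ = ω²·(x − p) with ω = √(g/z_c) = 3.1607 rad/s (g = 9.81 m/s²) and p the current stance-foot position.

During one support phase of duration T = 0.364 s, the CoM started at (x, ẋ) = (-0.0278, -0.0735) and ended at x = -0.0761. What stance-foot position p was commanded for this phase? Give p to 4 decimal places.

ωT = 3.1607·0.364 = 1.150495; cosh(ωT) = 1.738118, sinh(ωT) = 1.421638
x(T) = p + (x₀−p)·cosh(ωT) + (ẋ₀/ω)·sinh(ωT) ⇒ p·(1 − cosh) = x(T) − x₀·cosh − (ẋ₀/ω)·sinh
numerator   = -0.0761 − (-0.0278)·1.738118 − (-0.0735/3.1607)·1.421638 = 0.005279
denominator = 1 − 1.738118 = -0.738118
p = 0.005279 / -0.738118 = -0.0072

p = -0.0072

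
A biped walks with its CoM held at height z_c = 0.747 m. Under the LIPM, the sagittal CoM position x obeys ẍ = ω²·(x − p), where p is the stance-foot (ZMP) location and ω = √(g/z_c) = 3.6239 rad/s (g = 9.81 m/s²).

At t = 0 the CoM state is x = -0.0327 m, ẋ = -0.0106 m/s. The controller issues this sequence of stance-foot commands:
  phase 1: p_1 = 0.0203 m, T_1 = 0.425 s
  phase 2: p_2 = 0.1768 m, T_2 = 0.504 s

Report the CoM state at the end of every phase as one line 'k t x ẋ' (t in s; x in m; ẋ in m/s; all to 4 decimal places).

1 0.4250 -0.1155 -0.4533
2 0.9290 -1.1331 -4.6493

phase 1: p=0.0203, T=0.425, ωT=1.540157, cosh=2.439836, sinh=2.225489; start (x,ẋ)=(-0.032700, -0.010600) → end (x,ẋ)=(-0.115521, -0.453305)
phase 2: p=0.1768, T=0.504, ωT=1.826446, cosh=3.186377, sinh=3.025392; start (x,ẋ)=(-0.115521, -0.453305) → end (x,ẋ)=(-1.133083, -4.649323)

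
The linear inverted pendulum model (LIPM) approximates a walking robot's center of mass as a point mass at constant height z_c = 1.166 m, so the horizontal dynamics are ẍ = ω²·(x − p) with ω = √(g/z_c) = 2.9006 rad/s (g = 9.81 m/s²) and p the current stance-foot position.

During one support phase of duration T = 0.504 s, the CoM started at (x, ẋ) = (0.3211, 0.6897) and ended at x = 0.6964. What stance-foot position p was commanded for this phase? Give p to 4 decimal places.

p = 0.4076

ωT = 2.9006·0.504 = 1.461902; cosh(ωT) = 2.272977, sinh(ωT) = 2.041182
x(T) = p + (x₀−p)·cosh(ωT) + (ẋ₀/ω)·sinh(ωT) ⇒ p·(1 − cosh) = x(T) − x₀·cosh − (ẋ₀/ω)·sinh
numerator   = 0.6964 − (0.3211)·2.272977 − (0.6897/2.9006)·2.041182 = -0.518802
denominator = 1 − 2.272977 = -1.272977
p = -0.518802 / -1.272977 = 0.4076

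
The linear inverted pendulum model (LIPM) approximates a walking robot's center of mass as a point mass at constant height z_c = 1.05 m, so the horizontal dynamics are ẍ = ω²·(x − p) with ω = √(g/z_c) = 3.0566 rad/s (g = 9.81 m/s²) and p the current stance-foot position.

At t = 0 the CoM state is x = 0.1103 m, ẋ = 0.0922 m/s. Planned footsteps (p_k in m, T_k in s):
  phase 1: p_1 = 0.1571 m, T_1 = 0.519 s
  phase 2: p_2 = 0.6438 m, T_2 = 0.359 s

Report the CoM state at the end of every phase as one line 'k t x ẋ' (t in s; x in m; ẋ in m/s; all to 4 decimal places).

1 0.5190 0.1086 -0.1002
2 0.8780 -0.2909 -2.3445

phase 1: p=0.1571, T=0.519, ωT=1.586375, cosh=2.545337, sinh=2.340670; start (x,ẋ)=(0.110300, 0.092200) → end (x,ẋ)=(0.108583, -0.100150)
phase 2: p=0.6438, T=0.359, ωT=1.097319, cosh=1.664944, sinh=1.331180; start (x,ẋ)=(0.108583, -0.100150) → end (x,ẋ)=(-0.290923, -2.344481)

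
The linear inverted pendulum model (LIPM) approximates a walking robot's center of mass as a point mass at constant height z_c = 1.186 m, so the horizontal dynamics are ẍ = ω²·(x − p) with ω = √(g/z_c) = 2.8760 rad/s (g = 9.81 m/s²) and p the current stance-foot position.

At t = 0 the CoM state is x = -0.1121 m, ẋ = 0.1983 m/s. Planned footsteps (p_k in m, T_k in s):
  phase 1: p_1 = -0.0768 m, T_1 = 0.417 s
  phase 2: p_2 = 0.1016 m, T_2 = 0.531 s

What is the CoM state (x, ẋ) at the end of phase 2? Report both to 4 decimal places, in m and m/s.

x = -0.0749, ẋ = -0.3766

phase 1: p=-0.0768, T=0.417, ωT=1.199292, cosh=1.809587, sinh=1.508180; start (x,ẋ)=(-0.112100, 0.198300) → end (x,ẋ)=(-0.036690, 0.205727)
phase 2: p=0.1016, T=0.531, ωT=1.527156, cosh=2.411107, sinh=2.193955; start (x,ẋ)=(-0.036690, 0.205727) → end (x,ẋ)=(-0.074893, -0.376553)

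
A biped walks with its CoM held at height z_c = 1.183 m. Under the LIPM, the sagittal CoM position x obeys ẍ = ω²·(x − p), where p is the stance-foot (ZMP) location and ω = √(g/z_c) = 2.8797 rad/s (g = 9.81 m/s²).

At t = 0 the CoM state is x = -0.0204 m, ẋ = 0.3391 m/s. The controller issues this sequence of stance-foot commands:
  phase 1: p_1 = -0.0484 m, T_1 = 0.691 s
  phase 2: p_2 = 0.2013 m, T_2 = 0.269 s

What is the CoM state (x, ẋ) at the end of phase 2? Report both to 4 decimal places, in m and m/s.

phase 1: p=-0.0484, T=0.691, ωT=1.989873, cosh=3.725658, sinh=3.588945; start (x,ẋ)=(-0.020400, 0.339100) → end (x,ẋ)=(0.478536, 1.552753)
phase 2: p=0.2013, T=0.269, ωT=0.774639, cosh=1.315340, sinh=0.854470; start (x,ẋ)=(0.478536, 1.552753) → end (x,ẋ)=(1.026695, 2.724568)

x = 1.0267, ẋ = 2.7246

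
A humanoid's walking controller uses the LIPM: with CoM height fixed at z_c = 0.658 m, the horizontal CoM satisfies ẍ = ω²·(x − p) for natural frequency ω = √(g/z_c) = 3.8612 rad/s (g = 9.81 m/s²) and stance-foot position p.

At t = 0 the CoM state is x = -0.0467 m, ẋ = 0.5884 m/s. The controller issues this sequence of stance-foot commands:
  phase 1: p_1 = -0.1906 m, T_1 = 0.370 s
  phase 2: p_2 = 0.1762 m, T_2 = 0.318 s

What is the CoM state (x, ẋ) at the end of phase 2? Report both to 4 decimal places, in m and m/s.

phase 1: p=-0.1906, T=0.370, ωT=1.428644, cosh=2.206335, sinh=1.966702; start (x,ẋ)=(-0.046700, 0.588400) → end (x,ẋ)=(0.426593, 2.390959)
phase 2: p=0.1762, T=0.318, ωT=1.227862, cosh=1.853420, sinh=1.560502; start (x,ẋ)=(0.426593, 2.390959) → end (x,ẋ)=(1.606588, 5.940172)

x = 1.6066, ẋ = 5.9402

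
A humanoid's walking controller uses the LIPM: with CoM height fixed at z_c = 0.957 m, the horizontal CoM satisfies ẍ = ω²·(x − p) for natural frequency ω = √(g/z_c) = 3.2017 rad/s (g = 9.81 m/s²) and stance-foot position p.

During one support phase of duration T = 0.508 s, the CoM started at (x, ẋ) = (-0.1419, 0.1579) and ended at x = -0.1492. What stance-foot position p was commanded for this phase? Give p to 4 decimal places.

p = -0.0640

ωT = 3.2017·0.508 = 1.626464; cosh(ωT) = 2.641240, sinh(ωT) = 2.444617
x(T) = p + (x₀−p)·cosh(ωT) + (ẋ₀/ω)·sinh(ωT) ⇒ p·(1 − cosh) = x(T) − x₀·cosh − (ẋ₀/ω)·sinh
numerator   = -0.1492 − (-0.1419)·2.641240 − (0.1579/3.2017)·2.444617 = 0.105030
denominator = 1 − 2.641240 = -1.641240
p = 0.105030 / -1.641240 = -0.0640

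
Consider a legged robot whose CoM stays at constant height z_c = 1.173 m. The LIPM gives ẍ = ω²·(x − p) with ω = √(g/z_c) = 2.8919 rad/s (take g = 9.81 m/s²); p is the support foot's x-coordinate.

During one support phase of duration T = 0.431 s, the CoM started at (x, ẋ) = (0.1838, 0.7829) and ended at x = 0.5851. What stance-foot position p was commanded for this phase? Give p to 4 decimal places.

ωT = 2.8919·0.431 = 1.246409; cosh(ωT) = 1.882683, sinh(ωT) = 1.595148
x(T) = p + (x₀−p)·cosh(ωT) + (ẋ₀/ω)·sinh(ωT) ⇒ p·(1 − cosh) = x(T) − x₀·cosh − (ẋ₀/ω)·sinh
numerator   = 0.5851 − (0.1838)·1.882683 − (0.7829/2.8919)·1.595148 = -0.192778
denominator = 1 − 1.882683 = -0.882683
p = -0.192778 / -0.882683 = 0.2184

p = 0.2184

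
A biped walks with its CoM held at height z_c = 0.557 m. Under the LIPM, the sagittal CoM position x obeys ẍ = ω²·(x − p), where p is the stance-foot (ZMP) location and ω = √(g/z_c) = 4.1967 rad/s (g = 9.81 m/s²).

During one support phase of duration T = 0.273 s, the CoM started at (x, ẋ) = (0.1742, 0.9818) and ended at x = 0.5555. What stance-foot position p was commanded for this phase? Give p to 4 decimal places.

p = 0.1049

ωT = 4.1967·0.273 = 1.145699; cosh(ωT) = 1.731320, sinh(ωT) = 1.413319
x(T) = p + (x₀−p)·cosh(ωT) + (ẋ₀/ω)·sinh(ωT) ⇒ p·(1 − cosh) = x(T) − x₀·cosh − (ẋ₀/ω)·sinh
numerator   = 0.5555 − (0.1742)·1.731320 − (0.9818/4.1967)·1.413319 = -0.076736
denominator = 1 − 1.731320 = -0.731320
p = -0.076736 / -0.731320 = 0.1049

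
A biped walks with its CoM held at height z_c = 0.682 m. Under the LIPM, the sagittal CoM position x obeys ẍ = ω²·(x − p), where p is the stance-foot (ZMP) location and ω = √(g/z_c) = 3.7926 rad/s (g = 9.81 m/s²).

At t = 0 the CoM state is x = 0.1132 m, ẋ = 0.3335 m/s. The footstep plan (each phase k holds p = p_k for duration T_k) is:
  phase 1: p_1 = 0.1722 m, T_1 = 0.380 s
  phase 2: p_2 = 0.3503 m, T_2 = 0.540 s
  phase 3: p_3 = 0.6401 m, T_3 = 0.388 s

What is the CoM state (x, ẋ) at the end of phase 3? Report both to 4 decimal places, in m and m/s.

phase 1: p=0.1722, T=0.380, ωT=1.441188, cosh=2.231180, sinh=1.994533; start (x,ẋ)=(0.113200, 0.333500) → end (x,ẋ)=(0.215948, 0.297795)
phase 2: p=0.3503, T=0.540, ωT=2.048004, cosh=3.940702, sinh=3.811710; start (x,ẋ)=(0.215948, 0.297795) → end (x,ẋ)=(0.120156, -0.768704)
phase 3: p=0.6401, T=0.388, ωT=1.471529, cosh=2.292732, sinh=2.063158; start (x,ẋ)=(0.120156, -0.768704) → end (x,ẋ)=(-0.970163, -5.830853)

x = -0.9702, ẋ = -5.8309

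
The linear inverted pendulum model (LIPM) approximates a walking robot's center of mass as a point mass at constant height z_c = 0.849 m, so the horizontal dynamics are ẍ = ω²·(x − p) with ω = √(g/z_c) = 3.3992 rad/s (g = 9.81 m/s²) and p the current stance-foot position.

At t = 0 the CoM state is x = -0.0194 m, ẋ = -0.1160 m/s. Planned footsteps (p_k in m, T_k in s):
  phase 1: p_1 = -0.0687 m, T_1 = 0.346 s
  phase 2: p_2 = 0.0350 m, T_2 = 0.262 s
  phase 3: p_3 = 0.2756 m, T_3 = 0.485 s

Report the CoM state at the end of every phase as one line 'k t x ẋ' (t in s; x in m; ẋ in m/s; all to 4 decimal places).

phase 1: p=-0.0687, T=0.346, ωT=1.176123, cosh=1.775127, sinh=1.466655; start (x,ẋ)=(-0.019400, -0.116000) → end (x,ẋ)=(-0.031237, 0.039868)
phase 2: p=0.0350, T=0.262, ωT=0.890590, cosh=1.423491, sinh=1.013077; start (x,ẋ)=(-0.031237, 0.039868) → end (x,ẋ)=(-0.047405, -0.171345)
phase 3: p=0.2756, T=0.485, ωT=1.648612, cosh=2.696037, sinh=2.503720; start (x,ẋ)=(-0.047405, -0.171345) → end (x,ẋ)=(-0.721441, -3.210937)

1 0.3460 -0.0312 0.0399
2 0.6080 -0.0474 -0.1713
3 1.0930 -0.7214 -3.2109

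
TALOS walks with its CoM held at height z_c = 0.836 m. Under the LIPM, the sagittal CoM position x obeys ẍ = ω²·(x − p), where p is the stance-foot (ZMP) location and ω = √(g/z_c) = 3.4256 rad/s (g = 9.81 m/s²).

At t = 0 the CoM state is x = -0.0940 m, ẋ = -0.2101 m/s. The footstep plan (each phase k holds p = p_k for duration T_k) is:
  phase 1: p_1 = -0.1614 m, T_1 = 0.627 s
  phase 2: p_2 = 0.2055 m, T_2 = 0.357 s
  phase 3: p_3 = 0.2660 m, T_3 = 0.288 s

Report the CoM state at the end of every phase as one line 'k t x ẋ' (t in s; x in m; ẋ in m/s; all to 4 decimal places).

phase 1: p=-0.1614, T=0.627, ωT=2.147851, cosh=4.341583, sinh=4.224848; start (x,ẋ)=(-0.094000, -0.210100) → end (x,ẋ)=(-0.127897, 0.063289)
phase 2: p=0.2055, T=0.357, ωT=1.222939, cosh=1.845761, sinh=1.551397; start (x,ẋ)=(-0.127897, 0.063289) → end (x,ẋ)=(-0.381209, -1.655010)
phase 3: p=0.2660, T=0.288, ωT=0.986573, cosh=1.527440, sinh=1.154587; start (x,ẋ)=(-0.381209, -1.655010) → end (x,ẋ)=(-1.280388, -5.087738)

1 0.6270 -0.1279 0.0633
2 0.9840 -0.3812 -1.6550
3 1.2720 -1.2804 -5.0877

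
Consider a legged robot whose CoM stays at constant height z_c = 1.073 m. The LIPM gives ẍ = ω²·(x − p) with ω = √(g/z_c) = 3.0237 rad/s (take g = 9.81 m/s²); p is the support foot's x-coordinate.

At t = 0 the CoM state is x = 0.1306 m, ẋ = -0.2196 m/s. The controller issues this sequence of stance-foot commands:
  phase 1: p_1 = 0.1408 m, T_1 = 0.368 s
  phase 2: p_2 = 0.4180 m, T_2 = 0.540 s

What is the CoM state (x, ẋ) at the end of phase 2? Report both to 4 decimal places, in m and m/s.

phase 1: p=0.1408, T=0.368, ωT=1.112722, cosh=1.685646, sinh=1.356982; start (x,ẋ)=(0.130600, -0.219600) → end (x,ẋ)=(0.025054, -0.412019)
phase 2: p=0.4180, T=0.540, ωT=1.632798, cosh=2.656779, sinh=2.461397; start (x,ẋ)=(0.025054, -0.412019) → end (x,ẋ)=(-0.961369, -4.019156)

x = -0.9614, ẋ = -4.0192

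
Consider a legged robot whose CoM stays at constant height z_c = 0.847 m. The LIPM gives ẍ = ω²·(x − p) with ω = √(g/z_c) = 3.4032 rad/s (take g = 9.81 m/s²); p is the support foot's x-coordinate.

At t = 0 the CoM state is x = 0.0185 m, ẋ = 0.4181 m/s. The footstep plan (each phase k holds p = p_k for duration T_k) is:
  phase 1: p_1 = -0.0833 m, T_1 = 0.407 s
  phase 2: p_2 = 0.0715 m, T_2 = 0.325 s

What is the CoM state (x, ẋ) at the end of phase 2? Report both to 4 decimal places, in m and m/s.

x = 1.1674, ẋ = 3.9100

phase 1: p=-0.0833, T=0.407, ωT=1.385102, cosh=2.122767, sinh=1.872468; start (x,ẋ)=(0.018500, 0.418100) → end (x,ẋ)=(0.362840, 1.536237)
phase 2: p=0.0715, T=0.325, ωT=1.106040, cosh=1.676616, sinh=1.345750; start (x,ẋ)=(0.362840, 1.536237) → end (x,ẋ)=(1.167449, 3.909974)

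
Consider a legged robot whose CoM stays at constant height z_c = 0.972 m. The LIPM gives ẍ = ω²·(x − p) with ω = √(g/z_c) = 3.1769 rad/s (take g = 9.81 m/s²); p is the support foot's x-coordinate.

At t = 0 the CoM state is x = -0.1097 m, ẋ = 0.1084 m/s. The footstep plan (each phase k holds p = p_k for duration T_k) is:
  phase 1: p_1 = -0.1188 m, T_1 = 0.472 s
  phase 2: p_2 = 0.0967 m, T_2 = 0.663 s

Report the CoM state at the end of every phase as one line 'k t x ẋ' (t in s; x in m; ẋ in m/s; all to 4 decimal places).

1 0.4720 -0.0248 0.3164
2 1.1350 -0.0067 -0.2430

phase 1: p=-0.1188, T=0.472, ωT=1.499497, cosh=2.351338, sinh=2.128096; start (x,ẋ)=(-0.109700, 0.108400) → end (x,ẋ)=(-0.024789, 0.316408)
phase 2: p=0.0967, T=0.663, ωT=2.106285, cosh=4.169671, sinh=4.047982; start (x,ẋ)=(-0.024789, 0.316408) → end (x,ẋ)=(-0.006706, -0.243041)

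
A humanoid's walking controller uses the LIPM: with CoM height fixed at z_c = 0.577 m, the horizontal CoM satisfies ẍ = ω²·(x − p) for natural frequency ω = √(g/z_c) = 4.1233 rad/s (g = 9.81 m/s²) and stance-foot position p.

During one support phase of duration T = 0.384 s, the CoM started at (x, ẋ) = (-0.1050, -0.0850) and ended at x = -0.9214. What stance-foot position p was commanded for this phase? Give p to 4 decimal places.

p = 0.3945

ωT = 4.1233·0.384 = 1.583347; cosh(ωT) = 2.538260, sinh(ωT) = 2.332973
x(T) = p + (x₀−p)·cosh(ωT) + (ẋ₀/ω)·sinh(ωT) ⇒ p·(1 − cosh) = x(T) − x₀·cosh − (ẋ₀/ω)·sinh
numerator   = -0.9214 − (-0.1050)·2.538260 − (-0.0850/4.1233)·2.332973 = -0.606789
denominator = 1 − 2.538260 = -1.538260
p = -0.606789 / -1.538260 = 0.3945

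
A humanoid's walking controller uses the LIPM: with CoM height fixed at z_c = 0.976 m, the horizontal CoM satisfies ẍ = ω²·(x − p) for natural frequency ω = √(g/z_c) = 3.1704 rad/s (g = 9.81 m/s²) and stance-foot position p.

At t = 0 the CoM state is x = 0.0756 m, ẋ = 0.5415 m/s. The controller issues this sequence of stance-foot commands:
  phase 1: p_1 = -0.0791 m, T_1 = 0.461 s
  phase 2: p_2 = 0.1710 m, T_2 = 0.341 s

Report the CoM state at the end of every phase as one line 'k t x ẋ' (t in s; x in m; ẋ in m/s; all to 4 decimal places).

phase 1: p=-0.0791, T=0.461, ωT=1.461554, cosh=2.272267, sinh=2.040391; start (x,ẋ)=(0.075600, 0.541500) → end (x,ẋ)=(0.620916, 2.231164)
phase 2: p=0.1710, T=0.341, ωT=1.081106, cosh=1.643580, sinh=1.304360; start (x,ẋ)=(0.620916, 2.231164) → end (x,ẋ)=(1.828414, 5.527652)

1 0.4610 0.6209 2.2312
2 0.8020 1.8284 5.5277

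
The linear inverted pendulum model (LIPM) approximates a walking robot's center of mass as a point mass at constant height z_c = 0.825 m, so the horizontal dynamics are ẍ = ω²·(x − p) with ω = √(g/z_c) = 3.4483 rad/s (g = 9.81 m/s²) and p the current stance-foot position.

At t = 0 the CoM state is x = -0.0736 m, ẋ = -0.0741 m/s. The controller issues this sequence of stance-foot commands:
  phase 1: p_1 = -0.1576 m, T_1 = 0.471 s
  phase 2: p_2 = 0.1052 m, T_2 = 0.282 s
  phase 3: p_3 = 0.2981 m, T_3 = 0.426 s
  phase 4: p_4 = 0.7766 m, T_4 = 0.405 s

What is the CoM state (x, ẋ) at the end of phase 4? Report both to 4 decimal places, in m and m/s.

phase 1: p=-0.1576, T=0.471, ωT=1.624149, cosh=2.635590, sinh=2.438511; start (x,ẋ)=(-0.073600, -0.074100) → end (x,ẋ)=(0.011389, 0.511035)
phase 2: p=0.1052, T=0.282, ωT=0.972421, cosh=1.511252, sinh=1.133086; start (x,ẋ)=(0.011389, 0.511035) → end (x,ẋ)=(0.131350, 0.405762)
phase 3: p=0.2981, T=0.426, ωT=1.468976, cosh=2.287472, sinh=2.057311; start (x,ẋ)=(0.131350, 0.405762) → end (x,ẋ)=(0.158748, -0.254795)
phase 4: p=0.7766, T=0.405, ωT=1.396562, cosh=2.144363, sinh=1.896917; start (x,ẋ)=(0.158748, -0.254795) → end (x,ẋ)=(-0.688463, -4.587831)

x = -0.6885, ẋ = -4.5878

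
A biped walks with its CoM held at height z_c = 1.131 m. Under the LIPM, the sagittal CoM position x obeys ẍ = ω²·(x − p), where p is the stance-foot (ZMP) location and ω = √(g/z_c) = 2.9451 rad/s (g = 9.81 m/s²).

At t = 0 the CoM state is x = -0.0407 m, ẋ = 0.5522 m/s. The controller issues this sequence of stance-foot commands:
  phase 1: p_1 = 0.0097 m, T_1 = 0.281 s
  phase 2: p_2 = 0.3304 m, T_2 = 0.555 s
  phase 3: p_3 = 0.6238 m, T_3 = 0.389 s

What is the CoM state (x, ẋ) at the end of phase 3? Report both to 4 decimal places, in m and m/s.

phase 1: p=0.0097, T=0.281, ωT=0.827573, cosh=1.362434, sinh=0.925326; start (x,ẋ)=(-0.040700, 0.552200) → end (x,ẋ)=(0.114530, 0.614987)
phase 2: p=0.3304, T=0.555, ωT=1.634531, cosh=2.661047, sinh=2.466003; start (x,ẋ)=(0.114530, 0.614987) → end (x,ẋ)=(0.270903, 0.068726)
phase 3: p=0.6238, T=0.389, ωT=1.145644, cosh=1.731242, sinh=1.413223; start (x,ẋ)=(0.270903, 0.068726) → end (x,ẋ)=(0.045829, -1.349804)

x = 0.0458, ẋ = -1.3498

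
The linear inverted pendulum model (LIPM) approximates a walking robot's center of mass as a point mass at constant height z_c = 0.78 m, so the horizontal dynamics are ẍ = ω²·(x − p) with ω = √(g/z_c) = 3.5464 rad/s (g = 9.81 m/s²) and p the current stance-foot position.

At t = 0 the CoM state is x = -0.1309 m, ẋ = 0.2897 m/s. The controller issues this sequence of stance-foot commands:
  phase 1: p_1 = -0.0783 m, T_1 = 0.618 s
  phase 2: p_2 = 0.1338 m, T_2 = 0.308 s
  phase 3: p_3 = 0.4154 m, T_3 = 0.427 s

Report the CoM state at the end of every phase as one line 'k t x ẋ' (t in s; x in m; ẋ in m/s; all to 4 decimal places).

1 0.6180 0.0444 0.4883
2 0.9260 0.1676 0.3901
3 1.3530 0.0629 -0.9711

phase 1: p=-0.0783, T=0.618, ωT=2.191675, cosh=4.530962, sinh=4.419232; start (x,ẋ)=(-0.130900, 0.289700) → end (x,ẋ)=(0.044372, 0.488253)
phase 2: p=0.1338, T=0.308, ωT=1.092291, cosh=1.658272, sinh=1.322825; start (x,ẋ)=(0.044372, 0.488253) → end (x,ẋ)=(0.167625, 0.390125)
phase 3: p=0.4154, T=0.427, ωT=1.514313, cosh=2.383128, sinh=2.163168; start (x,ẋ)=(0.167625, 0.390125) → end (x,ẋ)=(0.062881, -0.971083)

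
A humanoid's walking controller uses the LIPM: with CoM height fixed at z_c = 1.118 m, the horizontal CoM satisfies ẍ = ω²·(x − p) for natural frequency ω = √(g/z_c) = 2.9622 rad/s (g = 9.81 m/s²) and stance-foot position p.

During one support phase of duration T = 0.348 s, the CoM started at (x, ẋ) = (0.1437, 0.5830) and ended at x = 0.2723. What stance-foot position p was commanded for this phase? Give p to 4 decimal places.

p = 0.3371

ωT = 2.9622·0.348 = 1.030846; cosh(ωT) = 1.580070, sinh(ωT) = 1.223365
x(T) = p + (x₀−p)·cosh(ωT) + (ẋ₀/ω)·sinh(ωT) ⇒ p·(1 − cosh) = x(T) − x₀·cosh − (ẋ₀/ω)·sinh
numerator   = 0.2723 − (0.1437)·1.580070 − (0.5830/2.9622)·1.223365 = -0.195530
denominator = 1 − 1.580070 = -0.580070
p = -0.195530 / -0.580070 = 0.3371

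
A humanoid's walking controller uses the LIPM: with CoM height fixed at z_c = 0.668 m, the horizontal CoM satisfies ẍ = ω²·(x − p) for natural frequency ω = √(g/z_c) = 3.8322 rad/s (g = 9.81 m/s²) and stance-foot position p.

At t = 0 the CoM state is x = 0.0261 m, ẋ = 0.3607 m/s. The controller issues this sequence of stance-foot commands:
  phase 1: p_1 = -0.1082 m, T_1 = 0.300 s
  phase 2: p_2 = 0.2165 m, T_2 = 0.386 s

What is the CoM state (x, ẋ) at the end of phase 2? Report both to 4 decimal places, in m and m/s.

phase 1: p=-0.1082, T=0.300, ωT=1.149660, cosh=1.736932, sinh=1.420187; start (x,ẋ)=(0.026100, 0.360700) → end (x,ẋ)=(0.258743, 1.357431)
phase 2: p=0.2165, T=0.386, ωT=1.479229, cosh=2.308687, sinh=2.080874; start (x,ẋ)=(0.258743, 1.357431) → end (x,ẋ)=(1.051107, 3.470743)

x = 1.0511, ẋ = 3.4707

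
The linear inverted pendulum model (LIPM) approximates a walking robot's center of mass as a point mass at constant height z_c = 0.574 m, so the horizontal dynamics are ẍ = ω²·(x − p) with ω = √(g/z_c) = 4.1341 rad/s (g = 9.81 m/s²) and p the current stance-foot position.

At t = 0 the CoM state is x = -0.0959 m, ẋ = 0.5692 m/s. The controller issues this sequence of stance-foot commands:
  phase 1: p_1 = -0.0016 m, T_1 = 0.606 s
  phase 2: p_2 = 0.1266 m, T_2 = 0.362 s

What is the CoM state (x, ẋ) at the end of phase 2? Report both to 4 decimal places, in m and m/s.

x = 1.0103, ẋ = 3.7896

phase 1: p=-0.0016, T=0.606, ωT=2.505265, cosh=6.164227, sinh=6.082573; start (x,ẋ)=(-0.095900, 0.569200) → end (x,ẋ)=(0.254587, 1.137413)
phase 2: p=0.1266, T=0.362, ωT=1.496544, cosh=2.345065, sinh=2.121163; start (x,ẋ)=(0.254587, 1.137413) → end (x,ẋ)=(1.010333, 3.789641)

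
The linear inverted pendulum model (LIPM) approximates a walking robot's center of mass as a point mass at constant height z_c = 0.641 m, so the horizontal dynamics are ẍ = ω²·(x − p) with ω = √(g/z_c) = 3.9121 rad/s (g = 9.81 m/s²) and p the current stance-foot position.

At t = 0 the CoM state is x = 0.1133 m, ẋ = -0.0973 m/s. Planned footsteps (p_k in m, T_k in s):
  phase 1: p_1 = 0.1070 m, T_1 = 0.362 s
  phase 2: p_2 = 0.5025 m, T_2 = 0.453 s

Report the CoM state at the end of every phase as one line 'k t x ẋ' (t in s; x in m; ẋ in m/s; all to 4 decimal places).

phase 1: p=0.1070, T=0.362, ωT=1.416180, cosh=2.181993, sinh=1.939354; start (x,ẋ)=(0.113300, -0.097300) → end (x,ẋ)=(0.072512, -0.164510)
phase 2: p=0.5025, T=0.453, ωT=1.772181, cosh=3.026818, sinh=2.856856; start (x,ẋ)=(0.072512, -0.164510) → end (x,ẋ)=(-0.919131, -5.303622)

1 0.3620 0.0725 -0.1645
2 0.8150 -0.9191 -5.3036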